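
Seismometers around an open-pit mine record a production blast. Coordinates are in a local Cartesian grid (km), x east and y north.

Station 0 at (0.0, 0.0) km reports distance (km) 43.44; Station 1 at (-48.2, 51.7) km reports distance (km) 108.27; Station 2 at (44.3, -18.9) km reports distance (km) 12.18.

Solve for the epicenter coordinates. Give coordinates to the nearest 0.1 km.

(42.9, -6.8)

Circle about each station: x² + y² = 43.44²; (x + 48.2)² + (y − 51.7)² = 108.27²; (x − 44.3)² + (y + 18.9)² = 12.18².
Subtracting the Station 0 equation from the Station 1 and Station 2 equations removes the quadratic terms:
-96.4 x + 103.4 y = -4839.23
88.6 x − 37.8 y = 4058.38
Solving the 2×2 system: x ≈ 42.9, y ≈ -6.8 km.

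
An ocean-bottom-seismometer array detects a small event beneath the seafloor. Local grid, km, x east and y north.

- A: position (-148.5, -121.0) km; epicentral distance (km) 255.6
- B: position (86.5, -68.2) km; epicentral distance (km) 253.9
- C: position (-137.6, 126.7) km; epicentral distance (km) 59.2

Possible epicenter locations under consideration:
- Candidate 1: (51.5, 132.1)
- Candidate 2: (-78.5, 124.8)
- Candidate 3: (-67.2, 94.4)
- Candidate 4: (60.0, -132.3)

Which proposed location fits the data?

For each candidate, compare |candidate − station| to the reported distance:
Candidate 1: residuals A 67.0, B 50.6, C 130.0 → max 130.0 km
Candidate 2: residuals A 0.0, B 0.0, C 0.1 → max 0.1 km
Candidate 3: residuals A 25.4, B 30.2, C 18.3 → max 30.2 km
Candidate 4: residuals A 46.8, B 184.5, C 266.6 → max 266.6 km
Only Candidate 2 has all residuals ≈ 0.

Candidate 2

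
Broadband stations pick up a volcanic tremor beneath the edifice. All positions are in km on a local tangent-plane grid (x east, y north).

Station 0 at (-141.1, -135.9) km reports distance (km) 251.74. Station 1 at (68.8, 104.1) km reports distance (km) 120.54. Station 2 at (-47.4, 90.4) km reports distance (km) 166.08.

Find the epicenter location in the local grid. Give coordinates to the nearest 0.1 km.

Circle about each station: (x + 141.1)² + (y + 135.9)² = 251.74²; (x − 68.8)² + (y − 104.1)² = 120.54²; (x + 47.4)² + (y − 90.4)² = 166.08².
Subtracting pairs of circle equations eliminates x²+y² and gives linear equations (the radical axes):
419.8 x + 480.0 y = 26035.37
187.4 x + 452.6 y = 7831.36
Solving the 2×2 system: x ≈ 80.2, y ≈ -15.9 km.

(80.2, -15.9)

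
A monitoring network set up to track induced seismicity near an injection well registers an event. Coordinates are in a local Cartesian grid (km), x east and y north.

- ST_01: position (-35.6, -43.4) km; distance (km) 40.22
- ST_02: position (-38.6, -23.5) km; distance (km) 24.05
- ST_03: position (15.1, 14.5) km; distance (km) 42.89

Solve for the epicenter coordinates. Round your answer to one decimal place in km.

x ≈ -23.0 km, y ≈ -5.2 km

Circle about each station: (x + 35.6)² + (y + 43.4)² = 40.22²; (x + 38.6)² + (y + 23.5)² = 24.05²; (x − 15.1)² + (y − 14.5)² = 42.89².
Subtracting pairs of circle equations eliminates x²+y² and gives linear equations (the radical axes):
-6.0 x + 39.8 y = -69.46
101.4 x + 115.8 y = -2934.56
Solving the 2×2 system: x ≈ -23.0, y ≈ -5.2 km.
Check against ST_01 (with the unrounded x, y): √((x + 35.6)²+(y + 43.4)²) = 40.22 ≈ 40.22 km. ✓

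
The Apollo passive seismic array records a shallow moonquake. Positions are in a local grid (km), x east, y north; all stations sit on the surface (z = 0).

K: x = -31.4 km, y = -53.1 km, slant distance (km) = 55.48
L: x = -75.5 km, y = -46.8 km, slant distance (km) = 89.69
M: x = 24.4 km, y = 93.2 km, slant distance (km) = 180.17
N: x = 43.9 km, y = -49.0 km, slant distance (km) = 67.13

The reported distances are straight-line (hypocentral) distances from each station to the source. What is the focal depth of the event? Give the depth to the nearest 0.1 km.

37.5 km

Each station gives a sphere (x−x_i)² + (y−y_i)² + z² = d_i² (stations at z=0).
Subtracting the K sphere from L and M: z² cancels, leaving linear equations in x and y:
-88.2 x + 12.6 y = -881.35
111.6 x + 292.6 y = -23907.17
Solving: x ≈ -1.593, y ≈ -81.098 km (keep extra digits for the depth step; rounded: -1.6, -81.1).
Then from the K sphere: z² = 55.48² − (x + 31.4)² − (y + 53.1)² with x = -1.593, y = -81.098, so z ≈ 37.492 ≈ 37.5 km.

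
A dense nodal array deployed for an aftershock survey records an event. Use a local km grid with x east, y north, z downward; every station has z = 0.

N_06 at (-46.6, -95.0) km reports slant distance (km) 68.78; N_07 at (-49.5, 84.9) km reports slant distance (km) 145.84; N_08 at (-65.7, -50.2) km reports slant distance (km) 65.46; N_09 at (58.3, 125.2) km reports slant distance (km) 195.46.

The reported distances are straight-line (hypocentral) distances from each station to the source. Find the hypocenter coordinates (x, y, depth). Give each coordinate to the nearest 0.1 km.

Each station gives a sphere (x−x_i)² + (y−y_i)² + z² = d_i² (stations at z=0).
Subtracting the N_06 sphere from N_07 and N_08: z² cancels, leaving linear equations in x and y:
-5.8 x + 359.8 y = -18076.92
-38.2 x + 89.6 y = -3914.35
Solving: x ≈ -15.978, y ≈ -50.499 km (keep extra digits for the depth step; rounded: -16.0, -50.5).
Then from the N_06 sphere: z² = 68.78² − (x + 46.6)² − (y + 95.0)² with x = -15.978, y = -50.499, so z ≈ 42.575 ≈ 42.6 km.
Check against N_09 (with the unrounded solution): distance 195.45 ≈ 195.46 km. ✓

x ≈ -16.0 km, y ≈ -50.5 km, depth ≈ 42.6 km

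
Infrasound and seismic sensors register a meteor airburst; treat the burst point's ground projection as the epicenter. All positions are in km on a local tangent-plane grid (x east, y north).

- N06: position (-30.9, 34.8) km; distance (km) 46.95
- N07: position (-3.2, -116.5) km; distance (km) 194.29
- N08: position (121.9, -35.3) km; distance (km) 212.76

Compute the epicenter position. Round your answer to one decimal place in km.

-64.1 km east, 68.0 km north

Circle about each station: (x + 30.9)² + (y − 34.8)² = 46.95²; (x + 3.2)² + (y + 116.5)² = 194.29²; (x − 121.9)² + (y + 35.3)² = 212.76².
Subtracting the N06 equation from the N07 and N08 equations removes the quadratic terms:
55.4 x − 302.6 y = -24127.66
305.6 x − 140.2 y = -29122.67
Solving the 2×2 system: x ≈ -64.1, y ≈ 68.0 km.
Check against N06 (with the unrounded x, y): √((x + 30.9)²+(y − 34.8)²) = 46.95 ≈ 46.95 km. ✓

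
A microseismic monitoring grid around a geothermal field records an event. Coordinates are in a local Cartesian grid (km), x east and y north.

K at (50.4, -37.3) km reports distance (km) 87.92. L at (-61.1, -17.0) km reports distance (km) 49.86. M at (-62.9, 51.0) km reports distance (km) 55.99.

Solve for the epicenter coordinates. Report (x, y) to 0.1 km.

x ≈ -21.5 km, y ≈ 13.3 km

Circle about each station: (x − 50.4)² + (y + 37.3)² = 87.92²; (x + 61.1)² + (y + 17.0)² = 49.86²; (x + 62.9)² + (y − 51.0)² = 55.99².
Subtracting pairs of circle equations eliminates x²+y² and gives linear equations (the radical axes):
-223.0 x + 40.6 y = 5334.67
-226.6 x + 176.6 y = 7221.01
Solving the 2×2 system: x ≈ -21.5, y ≈ 13.3 km.
Check against K (with the unrounded x, y): √((x − 50.4)²+(y + 37.3)²) = 87.92 ≈ 87.92 km. ✓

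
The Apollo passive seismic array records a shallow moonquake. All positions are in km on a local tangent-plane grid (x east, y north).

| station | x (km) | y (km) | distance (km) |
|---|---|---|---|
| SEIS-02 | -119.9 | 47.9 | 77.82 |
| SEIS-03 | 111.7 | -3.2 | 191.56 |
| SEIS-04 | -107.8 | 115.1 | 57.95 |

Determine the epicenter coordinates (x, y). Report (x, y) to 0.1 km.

-55.1 km east, 91.0 km north

Circle about each station: (x + 119.9)² + (y − 47.9)² = 77.82²; (x − 111.7)² + (y + 3.2)² = 191.56²; (x + 107.8)² + (y − 115.1)² = 57.95².
Subtracting pairs of circle equations eliminates x²+y² and gives linear equations (the radical axes):
463.2 x − 102.2 y = -34822.57
24.2 x + 134.4 y = 10896.18
Solving the 2×2 system: x ≈ -55.1, y ≈ 91.0 km.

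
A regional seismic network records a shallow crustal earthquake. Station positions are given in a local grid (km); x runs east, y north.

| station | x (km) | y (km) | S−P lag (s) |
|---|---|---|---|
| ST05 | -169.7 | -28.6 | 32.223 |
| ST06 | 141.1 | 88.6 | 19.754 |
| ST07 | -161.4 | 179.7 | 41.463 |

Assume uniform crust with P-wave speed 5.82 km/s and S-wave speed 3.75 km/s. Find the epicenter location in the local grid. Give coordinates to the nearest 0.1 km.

Distance from S−P lag: d = Δt · v_P v_S / (v_P − v_S) = Δt · (5.82·3.75)/(5.82−3.75) ≈ 10.5435·Δt.
So d_ST05 = 339.74, d_ST06 = 208.28, d_ST07 = 437.16 km.
Circle about each station: (x + 169.7)² + (y + 28.6)² = 339.74²; (x − 141.1)² + (y − 88.6)² = 208.28²; (x + 161.4)² + (y − 179.7)² = 437.16².
Subtracting the ST05 equation from the ST06 and ST07 equations removes the quadratic terms:
621.6 x + 234.4 y = 70185.83
16.6 x + 416.6 y = -46959.60
Solving the 2×2 system: x ≈ 157.8, y ≈ -119.0 km.

157.8 km east, -119.0 km north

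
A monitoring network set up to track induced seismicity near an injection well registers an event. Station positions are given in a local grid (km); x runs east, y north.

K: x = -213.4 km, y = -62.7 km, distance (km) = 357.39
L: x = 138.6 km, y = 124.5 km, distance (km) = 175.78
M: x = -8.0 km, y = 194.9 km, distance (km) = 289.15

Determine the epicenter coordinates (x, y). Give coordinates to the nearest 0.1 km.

143.8 km east, -51.2 km north

Circle about each station: (x + 213.4)² + (y + 62.7)² = 357.39²; (x − 138.6)² + (y − 124.5)² = 175.78²; (x + 8.0)² + (y − 194.9)² = 289.15².
Subtracting the K equation from the L and M equations removes the quadratic terms:
704.0 x + 374.4 y = 82068.36
410.8 x + 515.2 y = 32699.05
Solving the 2×2 system: x ≈ 143.8, y ≈ -51.2 km.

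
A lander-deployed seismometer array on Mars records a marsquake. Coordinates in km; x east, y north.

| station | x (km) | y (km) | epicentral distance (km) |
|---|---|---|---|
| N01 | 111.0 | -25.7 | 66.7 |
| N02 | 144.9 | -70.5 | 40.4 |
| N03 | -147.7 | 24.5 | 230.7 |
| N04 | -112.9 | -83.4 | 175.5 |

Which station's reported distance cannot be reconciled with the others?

N02

Solve using three stations at a time. Using N01, N03, N04 (subtract circle equations pairwise → linear system) gives (x, y) ≈ (62.2, -71.3).
Distances from that point to each station vs reported:
  N01: calculated 66.8 vs reported 66.7 → residual 0.1 km
  N02: calculated 82.7 vs reported 40.4 → residual 42.3 km
  N03: calculated 230.7 vs reported 230.7 → residual 0.0 km
  N04: calculated 175.5 vs reported 175.5 → residual 0.0 km
N01, N03, N04 are mutually consistent (residuals ≈ 0); N02 is off by 42.3 km.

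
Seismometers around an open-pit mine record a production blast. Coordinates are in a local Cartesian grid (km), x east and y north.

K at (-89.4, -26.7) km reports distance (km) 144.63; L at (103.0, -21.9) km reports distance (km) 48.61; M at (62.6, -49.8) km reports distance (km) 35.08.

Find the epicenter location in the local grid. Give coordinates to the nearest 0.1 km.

Circle about each station: (x + 89.4)² + (y + 26.7)² = 144.63²; (x − 103.0)² + (y + 21.9)² = 48.61²; (x − 62.6)² + (y + 49.8)² = 35.08².
Subtracting the K equation from the L and M equations removes the quadratic terms:
384.8 x + 9.6 y = 20938.26
304.0 x − 46.2 y = 17380.78
Solving the 2×2 system: x ≈ 54.8, y ≈ -15.6 km.
Check against K (with the unrounded x, y): √((x + 89.4)²+(y + 26.7)²) = 144.63 ≈ 144.63 km. ✓

x ≈ 54.8 km, y ≈ -15.6 km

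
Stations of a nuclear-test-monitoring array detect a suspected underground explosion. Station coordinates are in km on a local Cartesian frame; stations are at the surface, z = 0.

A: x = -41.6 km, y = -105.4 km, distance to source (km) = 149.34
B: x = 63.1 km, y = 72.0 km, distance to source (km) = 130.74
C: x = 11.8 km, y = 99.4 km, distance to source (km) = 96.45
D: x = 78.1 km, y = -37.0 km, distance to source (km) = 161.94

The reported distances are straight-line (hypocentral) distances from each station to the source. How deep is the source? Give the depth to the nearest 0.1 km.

Each station gives a sphere (x−x_i)² + (y−y_i)² + z² = d_i² (stations at z=0).
Subtracting the A sphere from B and C: z² cancels, leaving linear equations in x and y:
209.4 x + 354.8 y = 1535.38
106.8 x + 409.6 y = 10179.71
Solving: x ≈ -62.302, y ≈ 41.098 km (keep extra digits for the depth step; rounded: -62.3, 41.1).
Then from the A sphere: z² = 149.34² − (x + 41.6)² − (y + 105.4)² with x = -62.302, y = 41.098, so z ≈ 20.303 ≈ 20.3 km.

20.3 km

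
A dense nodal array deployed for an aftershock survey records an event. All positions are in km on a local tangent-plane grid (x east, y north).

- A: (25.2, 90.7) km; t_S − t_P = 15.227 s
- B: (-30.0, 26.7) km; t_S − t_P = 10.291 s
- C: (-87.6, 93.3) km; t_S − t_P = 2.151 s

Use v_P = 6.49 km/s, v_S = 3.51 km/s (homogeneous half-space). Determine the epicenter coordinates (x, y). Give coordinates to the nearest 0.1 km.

-90.4 km east, 77.1 km north

Distance from S−P lag: d = Δt · v_P v_S / (v_P − v_S) = Δt · (6.49·3.51)/(6.49−3.51) ≈ 7.6443·Δt.
So d_A = 116.40, d_B = 78.67, d_C = 16.44 km.
Circle about each station: (x − 25.2)² + (y − 90.7)² = 116.40²; (x + 30.0)² + (y − 26.7)² = 78.67²; (x + 87.6)² + (y − 93.3)² = 16.44².
Subtracting the A equation from the B and C equations removes the quadratic terms:
-110.4 x − 128.0 y = 111.35
-225.6 x + 5.2 y = 20795.81
Solving the 2×2 system: x ≈ -90.4, y ≈ 77.1 km.
Check against A (with the unrounded x, y): √((x − 25.2)²+(y − 90.7)²) = 116.40 ≈ 116.40 km. ✓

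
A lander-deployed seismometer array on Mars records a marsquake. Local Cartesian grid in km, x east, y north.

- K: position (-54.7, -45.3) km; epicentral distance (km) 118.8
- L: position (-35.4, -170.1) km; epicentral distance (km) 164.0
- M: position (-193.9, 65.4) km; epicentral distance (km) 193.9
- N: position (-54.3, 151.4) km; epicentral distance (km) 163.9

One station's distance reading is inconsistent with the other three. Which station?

K

Solve using three stations at a time. Using L, M, N (subtract circle equations pairwise → linear system) gives (x, y) ≈ (-14.3, -7.5).
Distances from that point to each station vs reported:
  K: calculated 55.4 vs reported 118.8 → residual 63.4 km
  L: calculated 164.0 vs reported 164.0 → residual 0.0 km
  M: calculated 193.9 vs reported 193.9 → residual 0.0 km
  N: calculated 163.9 vs reported 163.9 → residual 0.0 km
L, M, N are mutually consistent (residuals ≈ 0); K is off by 63.4 km.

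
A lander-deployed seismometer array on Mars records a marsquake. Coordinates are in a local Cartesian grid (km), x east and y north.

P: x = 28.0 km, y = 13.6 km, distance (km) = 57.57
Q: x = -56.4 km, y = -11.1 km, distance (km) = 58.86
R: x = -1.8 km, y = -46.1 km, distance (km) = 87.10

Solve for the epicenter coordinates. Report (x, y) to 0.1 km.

-24.1 km east, 38.1 km north

Circle about each station: (x − 28.0)² + (y − 13.6)² = 57.57²; (x + 56.4)² + (y + 11.1)² = 58.86²; (x + 1.8)² + (y + 46.1)² = 87.10².
Subtracting the P equation from the Q and R equations removes the quadratic terms:
-168.8 x − 49.4 y = 2185.02
-59.6 x − 119.4 y = -3112.62
Solving the 2×2 system: x ≈ -24.1, y ≈ 38.1 km.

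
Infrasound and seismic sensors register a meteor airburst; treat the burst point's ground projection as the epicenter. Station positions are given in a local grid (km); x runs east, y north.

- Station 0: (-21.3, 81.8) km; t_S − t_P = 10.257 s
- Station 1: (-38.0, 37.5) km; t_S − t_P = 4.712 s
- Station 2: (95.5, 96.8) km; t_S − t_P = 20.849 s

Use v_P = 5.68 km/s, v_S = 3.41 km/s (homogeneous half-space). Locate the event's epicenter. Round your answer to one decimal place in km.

Distance from S−P lag: d = Δt · v_P v_S / (v_P − v_S) = Δt · (5.68·3.41)/(5.68−3.41) ≈ 8.5325·Δt.
So d_Station 0 = 87.52, d_Station 1 = 40.21, d_Station 2 = 177.89 km.
Circle about each station: (x + 21.3)² + (y − 81.8)² = 87.52²; (x + 38.0)² + (y − 37.5)² = 40.21²; (x − 95.5)² + (y − 96.8)² = 177.89².
Subtracting pairs of circle equations eliminates x²+y² and gives linear equations (the radical axes):
-33.4 x − 88.6 y = 1748.23
233.6 x + 30.0 y = -12639.54
Solving the 2×2 system: x ≈ -54.2, y ≈ 0.7 km.

x ≈ -54.2 km, y ≈ 0.7 km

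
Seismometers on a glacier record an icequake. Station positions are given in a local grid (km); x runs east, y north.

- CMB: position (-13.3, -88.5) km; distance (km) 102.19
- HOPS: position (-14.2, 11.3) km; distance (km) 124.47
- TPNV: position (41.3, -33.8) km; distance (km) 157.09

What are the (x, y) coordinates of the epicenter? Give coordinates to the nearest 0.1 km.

Circle about each station: (x + 13.3)² + (y + 88.5)² = 102.19²; (x + 14.2)² + (y − 11.3)² = 124.47²; (x − 41.3)² + (y + 33.8)² = 157.09².
Subtracting pairs of circle equations eliminates x²+y² and gives linear equations (the radical axes):
-1.8 x + 199.6 y = -12729.79
109.2 x + 109.4 y = -19395.48
Solving the 2×2 system: x ≈ -112.7, y ≈ -64.8 km.
Check against CMB (with the unrounded x, y): √((x + 13.3)²+(y + 88.5)²) = 102.19 ≈ 102.19 km. ✓

-112.7 km east, -64.8 km north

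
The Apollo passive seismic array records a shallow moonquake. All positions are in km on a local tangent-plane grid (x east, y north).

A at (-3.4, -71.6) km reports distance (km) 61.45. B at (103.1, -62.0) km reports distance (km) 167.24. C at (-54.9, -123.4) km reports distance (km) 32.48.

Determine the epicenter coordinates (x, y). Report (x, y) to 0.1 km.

Circle about each station: (x + 3.4)² + (y + 71.6)² = 61.45²; (x − 103.1)² + (y + 62.0)² = 167.24²; (x + 54.9)² + (y + 123.4)² = 32.48².
Subtracting the A equation from the B and C equations removes the quadratic terms:
213.0 x + 19.2 y = -14857.63
-103.0 x − 103.6 y = 15824.60
Solving the 2×2 system: x ≈ -61.5, y ≈ -91.6 km.

-61.5 km east, -91.6 km north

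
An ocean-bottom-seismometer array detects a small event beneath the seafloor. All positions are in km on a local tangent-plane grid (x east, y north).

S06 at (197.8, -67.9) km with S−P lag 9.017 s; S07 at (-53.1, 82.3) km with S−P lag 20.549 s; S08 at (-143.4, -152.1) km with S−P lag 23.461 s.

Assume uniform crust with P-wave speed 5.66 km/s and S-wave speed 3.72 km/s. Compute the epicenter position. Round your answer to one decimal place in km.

Distance from S−P lag: d = Δt · v_P v_S / (v_P − v_S) = Δt · (5.66·3.72)/(5.66−3.72) ≈ 10.8532·Δt.
So d_S06 = 97.86, d_S07 = 223.02, d_S08 = 254.63 km.
Circle about each station: (x − 197.8)² + (y + 67.9)² = 97.86²; (x + 53.1)² + (y − 82.3)² = 223.02²; (x + 143.4)² + (y + 152.1)² = 254.63².
Subtracting pairs of circle equations eliminates x²+y² and gives linear equations (the radical axes):
-501.8 x + 300.4 y = -74303.69
-682.4 x − 168.4 y = -55297.14
Solving the 2×2 system: x ≈ 100.6, y ≈ -79.3 km.
Check against S06 (with the unrounded x, y): √((x − 197.8)²+(y + 67.9)²) = 97.86 ≈ 97.86 km. ✓

100.6 km east, -79.3 km north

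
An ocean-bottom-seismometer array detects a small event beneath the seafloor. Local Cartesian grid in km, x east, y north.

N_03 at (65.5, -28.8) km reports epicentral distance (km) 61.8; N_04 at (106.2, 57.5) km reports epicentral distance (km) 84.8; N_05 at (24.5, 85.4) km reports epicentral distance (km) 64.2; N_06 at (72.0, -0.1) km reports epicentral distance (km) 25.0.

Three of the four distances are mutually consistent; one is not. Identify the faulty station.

Solve using three stations at a time. Using N_03, N_04, N_05 (subtract circle equations pairwise → linear system) gives (x, y) ≈ (29.5, 21.4).
Distances from that point to each station vs reported:
  N_03: calculated 61.8 vs reported 61.8 → residual 0.0 km
  N_04: calculated 84.8 vs reported 84.8 → residual 0.0 km
  N_05: calculated 64.2 vs reported 64.2 → residual 0.0 km
  N_06: calculated 47.7 vs reported 25.0 → residual 22.7 km
N_03, N_04, N_05 are mutually consistent (residuals ≈ 0); N_06 is off by 22.7 km.

N_06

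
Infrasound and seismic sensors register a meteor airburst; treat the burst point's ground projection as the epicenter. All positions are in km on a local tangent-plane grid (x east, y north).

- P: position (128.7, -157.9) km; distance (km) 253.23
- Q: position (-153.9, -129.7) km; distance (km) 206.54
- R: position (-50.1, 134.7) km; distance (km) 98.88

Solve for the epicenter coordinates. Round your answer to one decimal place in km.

Circle about each station: (x − 128.7)² + (y + 157.9)² = 253.23²; (x + 153.9)² + (y + 129.7)² = 206.54²; (x + 50.1)² + (y − 134.7)² = 98.88².
Subtracting the P equation from the Q and R equations removes the quadratic terms:
-565.2 x + 56.4 y = 20477.86
-357.6 x + 585.2 y = 33506.18
Solving the 2×2 system: x ≈ -32.5, y ≈ 37.4 km.
Check against P (with the unrounded x, y): √((x − 128.7)²+(y + 157.9)²) = 253.23 ≈ 253.23 km. ✓

x ≈ -32.5 km, y ≈ 37.4 km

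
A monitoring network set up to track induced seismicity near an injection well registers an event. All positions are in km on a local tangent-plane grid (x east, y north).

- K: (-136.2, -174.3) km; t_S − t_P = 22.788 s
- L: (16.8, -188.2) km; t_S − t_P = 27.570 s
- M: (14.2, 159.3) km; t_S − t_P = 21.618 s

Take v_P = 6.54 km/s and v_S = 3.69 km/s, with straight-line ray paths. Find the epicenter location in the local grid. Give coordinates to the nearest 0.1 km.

(-98.3, 14.9)

Distance from S−P lag: d = Δt · v_P v_S / (v_P − v_S) = Δt · (6.54·3.69)/(6.54−3.69) ≈ 8.4676·Δt.
So d_K = 192.96, d_L = 233.45, d_M = 183.05 km.
Circle about each station: (x + 136.2)² + (y + 174.3)² = 192.96²; (x − 16.8)² + (y + 188.2)² = 233.45²; (x − 14.2)² + (y − 159.3)² = 183.05².
Subtracting pairs of circle equations eliminates x²+y² and gives linear equations (the radical axes):
306.0 x − 27.8 y = -30494.79
300.8 x + 667.2 y = -19626.54
Solving the 2×2 system: x ≈ -98.3, y ≈ 14.9 km.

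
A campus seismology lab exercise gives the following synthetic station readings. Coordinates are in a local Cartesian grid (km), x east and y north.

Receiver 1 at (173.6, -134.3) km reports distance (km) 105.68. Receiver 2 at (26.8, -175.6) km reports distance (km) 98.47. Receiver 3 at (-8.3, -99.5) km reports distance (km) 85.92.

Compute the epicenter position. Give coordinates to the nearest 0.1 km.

Circle about each station: (x − 173.6)² + (y + 134.3)² = 105.68²; (x − 26.8)² + (y + 175.6)² = 98.47²; (x + 8.3)² + (y + 99.5)² = 85.92².
Subtracting the Receiver 1 equation from the Receiver 2 and Receiver 3 equations removes the quadratic terms:
-293.6 x − 82.6 y = -15147.93
-363.8 x + 69.6 y = -34418.29
Solving the 2×2 system: x ≈ 77.2, y ≈ -91.0 km.
Check against Receiver 1 (with the unrounded x, y): √((x − 173.6)²+(y + 134.3)²) = 105.68 ≈ 105.68 km. ✓

77.2 km east, -91.0 km north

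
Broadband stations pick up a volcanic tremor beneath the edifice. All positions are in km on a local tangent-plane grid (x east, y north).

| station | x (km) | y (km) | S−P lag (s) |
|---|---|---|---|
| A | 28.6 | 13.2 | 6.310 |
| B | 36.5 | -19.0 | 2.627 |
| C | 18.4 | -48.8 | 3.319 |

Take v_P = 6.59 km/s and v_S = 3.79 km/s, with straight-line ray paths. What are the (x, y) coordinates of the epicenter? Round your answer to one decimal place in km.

Distance from S−P lag: d = Δt · v_P v_S / (v_P − v_S) = Δt · (6.59·3.79)/(6.59−3.79) ≈ 8.9200·Δt.
So d_A = 56.29, d_B = 23.43, d_C = 29.61 km.
Circle about each station: (x − 28.6)² + (y − 13.2)² = 56.29²; (x − 36.5)² + (y + 19.0)² = 23.43²; (x − 18.4)² + (y + 48.8)² = 29.61².
Subtracting pairs of circle equations eliminates x²+y² and gives linear equations (the radical axes):
15.8 x − 64.4 y = 3320.65
-20.4 x − 124.0 y = 4019.61
Solving the 2×2 system: x ≈ 46.7, y ≈ -40.1 km.

46.7 km east, -40.1 km north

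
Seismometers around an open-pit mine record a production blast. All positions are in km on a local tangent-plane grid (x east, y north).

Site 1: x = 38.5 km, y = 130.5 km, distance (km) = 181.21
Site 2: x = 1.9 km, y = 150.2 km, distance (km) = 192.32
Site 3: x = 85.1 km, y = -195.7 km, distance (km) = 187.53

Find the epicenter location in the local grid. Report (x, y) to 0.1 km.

x ≈ -20.6 km, y ≈ -40.8 km

Circle about each station: (x − 38.5)² + (y − 130.5)² = 181.21²; (x − 1.9)² + (y − 150.2)² = 192.32²; (x − 85.1)² + (y + 195.7)² = 187.53².
Subtracting the Site 1 equation from the Site 2 and Site 3 equations removes the quadratic terms:
-73.2 x + 39.4 y = -98.77
93.2 x − 652.4 y = 24697.56
Solving the 2×2 system: x ≈ -20.6, y ≈ -40.8 km.
Check against Site 1 (with the unrounded x, y): √((x − 38.5)²+(y − 130.5)²) = 181.21 ≈ 181.21 km. ✓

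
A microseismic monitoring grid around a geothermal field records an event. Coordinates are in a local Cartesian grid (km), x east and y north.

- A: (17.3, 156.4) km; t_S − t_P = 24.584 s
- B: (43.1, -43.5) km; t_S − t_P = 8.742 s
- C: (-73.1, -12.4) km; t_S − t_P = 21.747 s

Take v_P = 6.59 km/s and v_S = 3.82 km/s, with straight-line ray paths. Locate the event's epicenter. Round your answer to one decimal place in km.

122.5 km east, -40.7 km north

Distance from S−P lag: d = Δt · v_P v_S / (v_P − v_S) = Δt · (6.59·3.82)/(6.59−3.82) ≈ 9.0880·Δt.
So d_A = 223.42, d_B = 79.45, d_C = 197.64 km.
Circle about each station: (x − 17.3)² + (y − 156.4)² = 223.42²; (x − 43.1)² + (y + 43.5)² = 79.45²; (x + 73.1)² + (y + 12.4)² = 197.64².
Subtracting pairs of circle equations eliminates x²+y² and gives linear equations (the radical axes):
51.6 x − 399.8 y = 22593.80
-180.8 x − 337.6 y = -8407.95
Solving the 2×2 system: x ≈ 122.5, y ≈ -40.7 km.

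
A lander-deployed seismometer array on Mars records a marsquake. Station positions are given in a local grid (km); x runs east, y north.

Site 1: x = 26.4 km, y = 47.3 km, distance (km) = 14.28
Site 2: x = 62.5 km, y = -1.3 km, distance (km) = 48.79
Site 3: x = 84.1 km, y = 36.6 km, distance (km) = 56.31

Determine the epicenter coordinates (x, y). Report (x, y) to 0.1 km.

Circle about each station: (x − 26.4)² + (y − 47.3)² = 14.28²; (x − 62.5)² + (y + 1.3)² = 48.79²; (x − 84.1)² + (y − 36.6)² = 56.31².
Subtracting the Site 1 equation from the Site 2 and Site 3 equations removes the quadratic terms:
72.2 x − 97.2 y = -1202.86
115.4 x − 21.4 y = 2511.22
Solving the 2×2 system: x ≈ 27.9, y ≈ 33.1 km.
Check against Site 1 (with the unrounded x, y): √((x − 26.4)²+(y − 47.3)²) = 14.28 ≈ 14.28 km. ✓

27.9 km east, 33.1 km north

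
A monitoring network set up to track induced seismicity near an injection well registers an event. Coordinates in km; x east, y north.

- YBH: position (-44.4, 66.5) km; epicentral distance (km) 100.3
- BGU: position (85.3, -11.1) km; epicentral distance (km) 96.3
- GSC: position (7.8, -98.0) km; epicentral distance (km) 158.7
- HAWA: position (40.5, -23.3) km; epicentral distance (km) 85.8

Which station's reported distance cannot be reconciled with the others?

YBH

Solve using three stations at a time. Using BGU, GSC, HAWA (subtract circle equations pairwise → linear system) gives (x, y) ≈ (20.5, 60.3).
Distances from that point to each station vs reported:
  YBH: calculated 65.2 vs reported 100.3 → residual 35.1 km
  BGU: calculated 96.4 vs reported 96.3 → residual 0.1 km
  GSC: calculated 158.8 vs reported 158.7 → residual 0.1 km
  HAWA: calculated 85.9 vs reported 85.8 → residual 0.1 km
BGU, GSC, HAWA are mutually consistent (residuals ≈ 0); YBH is off by 35.1 km.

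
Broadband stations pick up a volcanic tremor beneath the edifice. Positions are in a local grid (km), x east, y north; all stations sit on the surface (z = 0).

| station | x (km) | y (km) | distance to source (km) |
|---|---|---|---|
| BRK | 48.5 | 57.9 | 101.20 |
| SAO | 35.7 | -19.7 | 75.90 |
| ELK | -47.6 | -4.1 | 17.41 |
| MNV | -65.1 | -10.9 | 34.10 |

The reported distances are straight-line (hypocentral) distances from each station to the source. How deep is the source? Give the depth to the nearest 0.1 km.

depth ≈ 10.7 km

Each station gives a sphere (x−x_i)² + (y−y_i)² + z² = d_i² (stations at z=0).
Subtracting the BRK sphere from SAO and ELK: z² cancels, leaving linear equations in x and y:
-25.6 x − 155.2 y = 438.55
-192.2 x − 124.0 y = 6516.24
Solving: x ≈ -35.901, y ≈ 3.096 km (keep extra digits for the depth step; rounded: -35.9, 3.1).
Then from the BRK sphere: z² = 101.20² − (x − 48.5)² − (y − 57.9)² with x = -35.901, y = 3.096, so z ≈ 10.697 ≈ 10.7 km.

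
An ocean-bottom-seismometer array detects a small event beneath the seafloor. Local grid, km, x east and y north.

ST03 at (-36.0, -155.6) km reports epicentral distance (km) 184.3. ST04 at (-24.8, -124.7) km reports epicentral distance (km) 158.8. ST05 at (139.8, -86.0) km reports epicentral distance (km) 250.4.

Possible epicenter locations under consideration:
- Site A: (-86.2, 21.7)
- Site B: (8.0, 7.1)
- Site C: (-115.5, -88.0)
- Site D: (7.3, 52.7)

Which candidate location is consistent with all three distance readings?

Site A

For each candidate, compare |candidate − station| to the reported distance:
Site A: residuals ST03 0.0, ST04 0.0, ST05 0.0 → max 0.0 km
Site B: residuals ST03 15.8, ST04 23.0, ST05 89.0 → max 89.0 km
Site C: residuals ST03 79.9, ST04 61.0, ST05 4.9 → max 79.9 km
Site D: residuals ST03 28.5, ST04 21.5, ST05 58.6 → max 58.6 km
Only Site A has all residuals ≈ 0.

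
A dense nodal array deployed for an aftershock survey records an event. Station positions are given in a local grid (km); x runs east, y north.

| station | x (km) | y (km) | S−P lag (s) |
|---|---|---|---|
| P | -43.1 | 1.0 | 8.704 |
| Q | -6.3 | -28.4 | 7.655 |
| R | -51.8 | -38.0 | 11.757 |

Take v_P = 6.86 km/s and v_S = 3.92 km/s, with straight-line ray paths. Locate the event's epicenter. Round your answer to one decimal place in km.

Distance from S−P lag: d = Δt · v_P v_S / (v_P − v_S) = Δt · (6.86·3.92)/(6.86−3.92) ≈ 9.1467·Δt.
So d_P = 79.61, d_Q = 70.02, d_R = 107.54 km.
Circle about each station: (x + 43.1)² + (y − 1.0)² = 79.61²; (x + 6.3)² + (y + 28.4)² = 70.02²; (x + 51.8)² + (y + 38.0)² = 107.54².
Subtracting the P equation from the Q and R equations removes the quadratic terms:
73.6 x − 58.8 y = 422.59
-17.4 x − 78.0 y = -2958.47
Solving the 2×2 system: x ≈ 30.6, y ≈ 31.1 km.
Check against P (with the unrounded x, y): √((x + 43.1)²+(y − 1.0)²) = 79.60 ≈ 79.61 km. ✓

x ≈ 30.6 km, y ≈ 31.1 km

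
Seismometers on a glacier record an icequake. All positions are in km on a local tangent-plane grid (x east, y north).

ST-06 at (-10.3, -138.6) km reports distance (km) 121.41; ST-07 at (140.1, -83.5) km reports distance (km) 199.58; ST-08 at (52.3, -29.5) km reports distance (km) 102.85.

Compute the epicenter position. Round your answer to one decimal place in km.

Circle about each station: (x + 10.3)² + (y + 138.6)² = 121.41²; (x − 140.1)² + (y + 83.5)² = 199.58²; (x − 52.3)² + (y + 29.5)² = 102.85².
Subtracting the ST-06 equation from the ST-07 and ST-08 equations removes the quadratic terms:
300.8 x + 110.2 y = -17807.58
125.2 x + 218.2 y = -11548.24
Solving the 2×2 system: x ≈ -50.4, y ≈ -24.0 km.

x ≈ -50.4 km, y ≈ -24.0 km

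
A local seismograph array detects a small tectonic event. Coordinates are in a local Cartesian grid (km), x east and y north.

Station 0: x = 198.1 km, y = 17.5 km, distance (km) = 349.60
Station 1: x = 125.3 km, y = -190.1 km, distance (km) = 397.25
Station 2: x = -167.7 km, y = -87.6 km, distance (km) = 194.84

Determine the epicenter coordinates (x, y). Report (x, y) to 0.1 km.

x ≈ -140.3 km, y ≈ 105.3 km

Circle about each station: (x − 198.1)² + (y − 17.5)² = 349.60²; (x − 125.3)² + (y + 190.1)² = 397.25²; (x + 167.7)² + (y + 87.6)² = 194.84².
Subtracting the Station 0 equation from the Station 1 and Station 2 equations removes the quadratic terms:
-145.6 x − 415.2 y = -23299.16
-731.6 x − 210.2 y = 80504.72
Solving the 2×2 system: x ≈ -140.3, y ≈ 105.3 km.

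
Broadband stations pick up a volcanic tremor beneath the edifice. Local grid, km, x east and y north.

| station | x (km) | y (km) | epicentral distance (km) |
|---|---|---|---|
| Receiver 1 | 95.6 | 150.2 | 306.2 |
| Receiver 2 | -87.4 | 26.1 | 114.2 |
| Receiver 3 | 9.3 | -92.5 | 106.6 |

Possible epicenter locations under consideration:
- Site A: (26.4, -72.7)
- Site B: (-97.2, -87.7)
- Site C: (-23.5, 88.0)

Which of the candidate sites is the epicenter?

Site B

For each candidate, compare |candidate − station| to the reported distance:
Site A: residuals Receiver 1 72.8, Receiver 2 36.5, Receiver 3 80.4 → max 80.4 km
Site B: residuals Receiver 1 0.0, Receiver 2 0.0, Receiver 3 0.0 → max 0.0 km
Site C: residuals Receiver 1 171.8, Receiver 2 25.2, Receiver 3 76.9 → max 171.8 km
Only Site B has all residuals ≈ 0.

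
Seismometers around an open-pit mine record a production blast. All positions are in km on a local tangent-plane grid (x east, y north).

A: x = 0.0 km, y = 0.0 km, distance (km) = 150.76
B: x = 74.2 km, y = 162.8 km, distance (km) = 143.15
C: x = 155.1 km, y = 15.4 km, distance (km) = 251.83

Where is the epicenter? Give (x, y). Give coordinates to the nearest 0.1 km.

Circle about each station: x² + y² = 150.76²; (x − 74.2)² + (y − 162.8)² = 143.15²; (x − 155.1)² + (y − 15.4)² = 251.83².
Subtracting the A equation from the B and C equations removes the quadratic terms:
148.4 x + 325.6 y = 34246.14
310.2 x + 30.8 y = -16396.60
Solving the 2×2 system: x ≈ -66.3, y ≈ 135.4 km.

x ≈ -66.3 km, y ≈ 135.4 km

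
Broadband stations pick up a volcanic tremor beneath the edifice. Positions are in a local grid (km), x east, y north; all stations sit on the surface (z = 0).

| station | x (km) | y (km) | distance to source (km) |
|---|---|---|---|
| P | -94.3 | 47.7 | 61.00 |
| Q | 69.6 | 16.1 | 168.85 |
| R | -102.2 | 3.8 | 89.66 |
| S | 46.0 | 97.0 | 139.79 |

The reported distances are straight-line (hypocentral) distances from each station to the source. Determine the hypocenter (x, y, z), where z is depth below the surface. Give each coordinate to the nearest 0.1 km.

Each station gives a sphere (x−x_i)² + (y−y_i)² + z² = d_i² (stations at z=0).
Subtracting the P sphere from Q and R: z² cancels, leaving linear equations in x and y:
327.8 x − 63.2 y = -30853.73
-15.8 x − 87.8 y = -5026.42
Solving: x ≈ -80.300, y ≈ 71.699 km (keep extra digits for the depth step; rounded: -80.3, 71.7).
Then from the P sphere: z² = 61.00² − (x + 94.3)² − (y − 47.7)² with x = -80.300, y = 71.699, so z ≈ 54.305 ≈ 54.3 km.
Check against S (with the unrounded solution): distance 139.79 ≈ 139.79 km. ✓

x ≈ -80.3 km, y ≈ 71.7 km, depth ≈ 54.3 km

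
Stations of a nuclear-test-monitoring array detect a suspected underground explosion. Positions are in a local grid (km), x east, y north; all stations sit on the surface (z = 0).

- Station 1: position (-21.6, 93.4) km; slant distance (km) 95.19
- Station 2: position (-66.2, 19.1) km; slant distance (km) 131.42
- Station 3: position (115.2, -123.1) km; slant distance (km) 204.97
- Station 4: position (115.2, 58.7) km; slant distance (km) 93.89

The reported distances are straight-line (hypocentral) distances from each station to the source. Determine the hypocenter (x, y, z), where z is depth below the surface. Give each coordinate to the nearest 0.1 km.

x ≈ 43.4 km, y ≈ 59.1 km, depth ≈ 60.5 km

Each station gives a sphere (x−x_i)² + (y−y_i)² + z² = d_i² (stations at z=0).
Subtracting the Station 1 sphere from Station 2 and Station 3: z² cancels, leaving linear equations in x and y:
-89.2 x − 148.6 y = -12652.95
273.6 x − 433.0 y = -13717.03
Solving: x ≈ 43.395, y ≈ 59.099 km (keep extra digits for the depth step; rounded: 43.4, 59.1).
Then from the Station 1 sphere: z² = 95.19² − (x + 21.6)² − (y − 93.4)² with x = 43.395, y = 59.099, so z ≈ 60.500 ≈ 60.5 km.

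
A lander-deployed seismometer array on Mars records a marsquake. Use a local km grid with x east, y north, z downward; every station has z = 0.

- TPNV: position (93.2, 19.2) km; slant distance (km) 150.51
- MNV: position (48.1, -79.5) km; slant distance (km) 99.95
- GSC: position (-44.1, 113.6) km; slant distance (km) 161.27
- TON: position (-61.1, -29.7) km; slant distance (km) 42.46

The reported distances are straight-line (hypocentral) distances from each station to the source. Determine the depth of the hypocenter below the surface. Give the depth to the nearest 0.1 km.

depth ≈ 33.4 km

Each station gives a sphere (x−x_i)² + (y−y_i)² + z² = d_i² (stations at z=0).
Subtracting the TPNV sphere from MNV and GSC: z² cancels, leaving linear equations in x and y:
-90.2 x − 197.4 y = 12242.24
-274.6 x + 188.8 y = 2440.14
Solving: x ≈ -39.208, y ≈ -44.102 km (keep extra digits for the depth step; rounded: -39.2, -44.1).
Then from the TPNV sphere: z² = 150.51² − (x − 93.2)² − (y − 19.2)² with x = -39.208, y = -44.102, so z ≈ 33.380 ≈ 33.4 km.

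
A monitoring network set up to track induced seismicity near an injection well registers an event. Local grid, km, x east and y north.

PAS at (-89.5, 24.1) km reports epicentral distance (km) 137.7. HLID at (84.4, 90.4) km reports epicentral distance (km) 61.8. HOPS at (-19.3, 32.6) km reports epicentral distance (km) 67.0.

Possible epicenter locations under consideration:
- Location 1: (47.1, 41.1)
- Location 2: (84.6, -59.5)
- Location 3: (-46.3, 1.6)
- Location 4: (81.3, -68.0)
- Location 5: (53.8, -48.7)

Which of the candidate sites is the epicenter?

Location 1

For each candidate, compare |candidate − station| to the reported distance:
Location 1: residuals PAS 0.0, HLID 0.0, HOPS 0.1 → max 0.1 km
Location 2: residuals PAS 55.4, HLID 88.1, HOPS 71.8 → max 88.1 km
Location 3: residuals PAS 89.0, HLID 96.2, HOPS 25.9 → max 96.2 km
Location 4: residuals PAS 56.3, HLID 96.6, HOPS 75.3 → max 96.6 km
Location 5: residuals PAS 23.0, HLID 80.6, HOPS 42.3 → max 80.6 km
Only Location 1 has all residuals ≈ 0.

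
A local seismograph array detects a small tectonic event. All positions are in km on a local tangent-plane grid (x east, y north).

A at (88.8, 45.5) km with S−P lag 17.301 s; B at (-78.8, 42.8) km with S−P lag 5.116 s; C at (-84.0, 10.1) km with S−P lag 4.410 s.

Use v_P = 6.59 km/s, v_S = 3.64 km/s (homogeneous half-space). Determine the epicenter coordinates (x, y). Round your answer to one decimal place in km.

-48.4 km east, 14.4 km north

Distance from S−P lag: d = Δt · v_P v_S / (v_P − v_S) = Δt · (6.59·3.64)/(6.59−3.64) ≈ 8.1314·Δt.
So d_A = 140.68, d_B = 41.60, d_C = 35.86 km.
Circle about each station: (x − 88.8)² + (y − 45.5)² = 140.68²; (x + 78.8)² + (y − 42.8)² = 41.60²; (x + 84.0)² + (y − 10.1)² = 35.86².
Subtracting the A equation from the B and C equations removes the quadratic terms:
-335.2 x − 5.4 y = 16145.89
-345.6 x − 70.8 y = 15707.24
Solving the 2×2 system: x ≈ -48.4, y ≈ 14.4 km.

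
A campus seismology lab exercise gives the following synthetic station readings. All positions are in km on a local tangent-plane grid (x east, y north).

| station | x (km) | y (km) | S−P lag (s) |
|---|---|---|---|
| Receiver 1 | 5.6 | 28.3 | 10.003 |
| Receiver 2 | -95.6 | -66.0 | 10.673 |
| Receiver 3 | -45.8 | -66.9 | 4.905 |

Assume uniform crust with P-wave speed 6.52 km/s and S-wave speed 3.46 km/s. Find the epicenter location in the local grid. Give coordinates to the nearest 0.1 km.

Distance from S−P lag: d = Δt · v_P v_S / (v_P − v_S) = Δt · (6.52·3.46)/(6.52−3.46) ≈ 7.3723·Δt.
So d_Receiver 1 = 73.74, d_Receiver 2 = 78.68, d_Receiver 3 = 36.16 km.
Circle about each station: (x − 5.6)² + (y − 28.3)² = 73.74²; (x + 95.6)² + (y + 66.0)² = 78.68²; (x + 45.8)² + (y + 66.9)² = 36.16².
Subtracting pairs of circle equations eliminates x²+y² and gives linear equations (the radical axes):
-202.4 x − 188.6 y = 11910.16
-102.8 x − 190.4 y = 9871.04
Solving the 2×2 system: x ≈ -21.2, y ≈ -40.4 km.

(-21.2, -40.4)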